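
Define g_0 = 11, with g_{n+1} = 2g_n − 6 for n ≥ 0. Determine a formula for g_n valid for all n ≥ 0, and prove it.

Claim: g_n = 5·2^n + 6.

Base case: g_0 = 11, and 5·2^0 + 6 = 5 + 6 = 11.
Assume g_r = 5·2^r + 6 for some r ≥ 0.
Then g_{r+1} = 2g_r − 6 = 2·(5·2^r + 6) − 6 = 10·2^r + 12 − 6 = 5·2^{r+1} + 6.
Hence g_n = 5·2^n + 6 for every n ≥ 0, by induction.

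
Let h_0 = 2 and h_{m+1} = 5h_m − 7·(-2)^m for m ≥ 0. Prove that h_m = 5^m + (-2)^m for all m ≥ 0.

Base case: h_0 = 2, and 5^0 + (-2)^0 = 1 + 1 = 2.
Assume h_j = 5^j + (-2)^j for some j ≥ 0.
Then h_{j+1} = 5h_j − 7·(-2)^j = 5·(5^j + (-2)^j) − 7·(-2)^j = 5^{j+1} + 5·(-2)^j − 7·(-2)^j = 5^{j+1} − 2·(-2)^j = 5^{j+1} + (-2)^{j+1}.
Hence h_m = 5^m + (-2)^m for every m ≥ 0, by induction.

h_m = 5^m + (-2)^m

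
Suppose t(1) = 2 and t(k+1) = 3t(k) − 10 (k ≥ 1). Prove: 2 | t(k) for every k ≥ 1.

Base case: t(1) = 2 = 2·1, so 2 | t(1).
Assume 2 | t(r), so t(r) = 2s for some integer s.
Then t(r+1) = 3t(r) − 10 = 3·(2s) − 10 = 2(3s − 5), so 2 | t(r+1).
So the property holds for r+1, and by induction 2 | t(k) for all k ≥ 1.

2 | t(k)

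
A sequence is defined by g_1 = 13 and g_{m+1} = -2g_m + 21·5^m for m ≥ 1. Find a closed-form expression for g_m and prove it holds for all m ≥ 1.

Claim: g_m = (-2)^m + 3·5^m.

Base case: g_1 = 13, and (-2)^1 + 3·5^1 = -2 + 15 = 13.
Assume g_k = (-2)^k + 3·5^k for some k ≥ 1.
Then g_{k+1} = -2g_k + 21·5^k = -2·((-2)^k + 3·5^k) + 21·5^k = (-2)^{k+1} − 6·5^k + 21·5^k = (-2)^{k+1} + 15·5^k = (-2)^{k+1} + 3·5^{k+1}.
This completes the inductive step, so g_m = (-2)^m + 3·5^m for all m ≥ 1.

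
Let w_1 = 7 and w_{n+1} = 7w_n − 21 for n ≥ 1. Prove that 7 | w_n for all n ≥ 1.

Base case: w_1 = 7 = 7·1, so 7 | w_1.
Assume 7 | w_m, so w_m = 7t for some integer t.
Then w_{m+1} = 7w_m − 21 = 7·(7t) − 21 = 7(7t − 3), so 7 | w_{m+1}.
This completes the inductive step, so 7 | w_n for all n ≥ 1.

7 | w_n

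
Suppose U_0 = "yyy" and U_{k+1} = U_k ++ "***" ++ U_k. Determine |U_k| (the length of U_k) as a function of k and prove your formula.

Claim: |U_k| = 6·2^k − 3.

Base case: |U_0| = 3, and 6·2^0 − 3 = 3.
Assume |U_m| = 6·2^m − 3.
Then |U_{m+1}| = |U_m| + 3 + |U_m| = 2|U_m| + 3 = 2(6·2^m − 3) + 3 = 6·2^{m+1} − 6 + 3 = 6·2^{m+1} − 3.
Hence |U_k| = 6·2^k − 3 for every k ≥ 0, by induction.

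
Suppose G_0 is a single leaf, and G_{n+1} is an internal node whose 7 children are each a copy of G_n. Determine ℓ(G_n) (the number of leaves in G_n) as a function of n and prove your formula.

Claim: ℓ(G_n) = 7^n.

Base case: ℓ(G_0) = 1, and 7^0 = 1.
Assume ℓ(G_m) = 7^m.
Then ℓ(G_{m+1}) = 7·ℓ(G_m) = 7·7^m = 7^{m+1}.
So the formula holds for m+1, and by induction ℓ(G_n) = 7^n for all n ≥ 0.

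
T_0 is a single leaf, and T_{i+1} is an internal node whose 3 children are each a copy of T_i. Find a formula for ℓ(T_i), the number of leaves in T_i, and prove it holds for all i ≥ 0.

Claim: ℓ(T_i) = 3^i.

Base case: ℓ(T_0) = 1, and 3^0 = 1.
Assume ℓ(T_m) = 3^m.
Then ℓ(T_{m+1}) = 3·ℓ(T_m) = 3·3^m = 3^{m+1}.
By induction, ℓ(T_i) = 3^i for all i ≥ 0.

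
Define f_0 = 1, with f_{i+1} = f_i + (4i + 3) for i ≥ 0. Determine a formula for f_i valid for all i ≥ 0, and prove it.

Claim: f_i = 2i^2 + i + 1.

Base case: f_0 = 1, and 2·0^2 + 0 + 1 = 1.
Assume f_j = 2j^2 + j + 1.
Then f_{j+1} = f_j + (4j + 3) = (2j^2 + j + 1) + (4j + 3) = 2j^2 + 5j + 4,
and 2·(j+1)^2 + (j+1) + 1 = 2j^2 + 5j + 4.
By induction, f_i = 2i^2 + i + 1 for all i ≥ 0.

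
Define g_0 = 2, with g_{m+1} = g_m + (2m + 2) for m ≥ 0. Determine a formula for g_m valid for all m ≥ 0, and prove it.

Claim: g_m = m^2 + m + 2.

Base case: g_0 = 2, and 0^2 + 0 + 2 = 2.
Assume g_r = r^2 + r + 2.
Then g_{r+1} = g_r + (2r + 2) = (r^2 + r + 2) + (2r + 2) = r^2 + 3r + 4,
and (r+1)^2 + (r+1) + 2 = r^2 + 3r + 4.
By induction, g_m = m^2 + m + 2 for all m ≥ 0.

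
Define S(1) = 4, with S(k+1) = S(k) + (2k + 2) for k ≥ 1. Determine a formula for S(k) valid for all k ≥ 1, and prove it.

Claim: S(k) = k^2 + k + 2.

Base case: S(1) = 4, and 1^2 + 1 + 2 = 4.
Assume S(m) = m^2 + m + 2.
Then S(m+1) = S(m) + (2m + 2) = (m^2 + m + 2) + (2m + 2) = m^2 + 3m + 4,
and (m+1)^2 + (m+1) + 2 = m^2 + 3m + 4.
This completes the inductive step, so S(k) = k^2 + k + 2 for all k ≥ 1.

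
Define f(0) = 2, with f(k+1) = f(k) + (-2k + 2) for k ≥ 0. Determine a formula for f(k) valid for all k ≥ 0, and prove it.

Claim: f(k) = -k^2 + 3k + 2.

Base case: f(0) = 2, and -0^2 + 3·0 + 2 = 2.
Assume f(r) = -r^2 + 3r + 2.
Then f(r+1) = f(r) + (-2r + 2) = (-r^2 + 3r + 2) + (-2r + 2) = -r^2 + r + 4,
and -(r+1)^2 + 3·(r+1) + 2 = -r^2 + r + 4.
This completes the inductive step, so f(k) = -k^2 + 3k + 2 for all k ≥ 0.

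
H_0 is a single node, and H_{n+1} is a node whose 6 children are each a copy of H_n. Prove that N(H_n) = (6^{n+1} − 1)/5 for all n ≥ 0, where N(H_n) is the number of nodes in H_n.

Base case: N(H_0) = 1, and (6^{0+1} − 1)/5 = 1.
Assume N(H_j) = (6^{j+1} − 1)/5.
Then N(H_{j+1}) = 1 + 6N(H_j) = 1 + 6·(6^{j+1} − 1)/5 = 1 + (6^{j+2} − 6)/5 = (5 + 6^{j+2} − 6)/5 = (6^{j+2} − 1)/5.
By induction, N(H_n) = (6^{n+1} − 1)/5 for all n ≥ 0.

N(H_n) = (6^{n+1} − 1)/5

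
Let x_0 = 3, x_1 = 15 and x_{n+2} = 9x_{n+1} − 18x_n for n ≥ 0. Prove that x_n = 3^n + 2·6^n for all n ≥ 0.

Base cases: x_0 = 3 and 3^0 + 2·6^0 = 3; x_1 = 15 and 3^1 + 2·6^1 = 15.
Assume x_j = 3^j + 2·6^j for all 0 ≤ j ≤ r, where r ≥ 1.
Then x_{r+1} = 9x_r − 18x_{r−1} = 9·(3^r + 2·6^r) − 18·(3^{r−1} + 2·6^{r−1}) = (9·3 − 18)3^{r−1} + 2·(9·6 − 18)6^{r−1} = 9·3^{r−1} + 72·6^{r−1} = 3^{r+1} + 2·6^{r+1}.
By strong induction, x_n = 3^n + 2·6^n for all n ≥ 0.

x_n = 3^n + 2·6^n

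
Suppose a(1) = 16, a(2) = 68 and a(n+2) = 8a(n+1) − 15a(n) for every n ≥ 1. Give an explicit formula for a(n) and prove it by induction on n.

Claim: a(n) = 2·5^n + 2·3^n.

Base cases: a(1) = 16 and 2·5^1 + 2·3^1 = 16; a(2) = 68 and 2·5^2 + 2·3^2 = 68.
Assume a(i) = 2·5^i + 2·3^i for all 1 ≤ i ≤ j, where j ≥ 2.
Then a(j+1) = 8a(j) − 15a(j−1) = 8·(2·5^j + 2·3^j) − 15·(2·5^{j−1} + 2·3^{j−1}) = 2·(8·5 − 15)5^{j−1} + 2·(8·3 − 15)3^{j−1} = 50·5^{j−1} + 18·3^{j−1} = 2·5^{j+1} + 2·3^{j+1}.
By strong induction, a(n) = 2·5^n + 2·3^n for all n ≥ 1.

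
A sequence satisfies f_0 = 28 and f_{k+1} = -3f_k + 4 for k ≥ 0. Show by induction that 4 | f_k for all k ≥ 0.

Base case: f_0 = 28 = 4·7, so 4 | f_0.
Assume 4 | f_m, so f_m = 4t for some integer t.
Then f_{m+1} = -3f_m + 4 = -3·(4t) + 4 = 4(-3t + 1), so 4 | f_{m+1}.
This completes the inductive step, so 4 | f_k for all k ≥ 0.

4 | f_k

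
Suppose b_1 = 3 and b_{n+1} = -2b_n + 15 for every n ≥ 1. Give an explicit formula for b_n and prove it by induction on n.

Claim: b_n = (-2)^n + 5.

Base case: b_1 = 3, and (-2)^1 + 5 = -2 + 5 = 3.
Assume b_r = (-2)^r + 5 for some r ≥ 1.
Then b_{r+1} = -2b_r + 15 = -2·((-2)^r + 5) + 15 = -2·(-2)^r − 10 + 15 = (-2)^{r+1} + 5.
By induction, b_n = (-2)^n + 5 for all n ≥ 1.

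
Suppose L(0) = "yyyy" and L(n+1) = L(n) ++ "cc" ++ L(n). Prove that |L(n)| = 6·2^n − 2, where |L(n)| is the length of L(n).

Base case: |L(0)| = 4, and 6·2^0 − 2 = 4.
Assume |L(r)| = 6·2^r − 2.
Then |L(r+1)| = |L(r)| + 2 + |L(r)| = 2|L(r)| + 2 = 2(6·2^r − 2) + 2 = 6·2^{r+1} − 4 + 2 = 6·2^{r+1} − 2.
Hence |L(n)| = 6·2^n − 2 for every n ≥ 0, by induction.

|L(n)| = 6·2^n − 2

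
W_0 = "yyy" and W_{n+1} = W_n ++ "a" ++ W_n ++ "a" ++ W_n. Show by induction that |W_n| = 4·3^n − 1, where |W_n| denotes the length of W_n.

Base case: |W_0| = 3, and 4·3^0 − 1 = 3.
Assume |W_m| = 4·3^m − 1.
Then |W_{m+1}| = 3|W_m| + 2 = 3(4·3^m − 1) + 2 = 4·3^{m+1} − 3 + 2 = 4·3^{m+1} − 1.
Hence |W_n| = 4·3^n − 1 for every n ≥ 0, by induction.

|W_n| = 4·3^n − 1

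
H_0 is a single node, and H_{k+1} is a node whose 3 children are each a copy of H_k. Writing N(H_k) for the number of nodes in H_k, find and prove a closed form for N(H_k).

Claim: N(H_k) = (3^{k+1} − 1)/2.

Base case: N(H_0) = 1, and (3^{0+1} − 1)/2 = 1.
Assume N(H_r) = (3^{r+1} − 1)/2.
Then N(H_{r+1}) = 1 + 3N(H_r) = 1 + 3·(3^{r+1} − 1)/2 = 1 + (3^{r+2} − 3)/2 = (2 + 3^{r+2} − 3)/2 = (3^{r+2} − 1)/2.
This completes the inductive step, so N(H_k) = (3^{k+1} − 1)/2 for all k ≥ 0.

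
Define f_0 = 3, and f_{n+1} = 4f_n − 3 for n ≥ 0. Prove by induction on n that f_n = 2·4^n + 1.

Base case: f_0 = 3, and 2·4^0 + 1 = 2 + 1 = 3.
Assume f_m = 2·4^m + 1 for some m ≥ 0.
Then f_{m+1} = 4f_m − 3 = 4·(2·4^m + 1) − 3 = 8·4^m + 4 − 3 = 2·4^{m+1} + 1.
This completes the inductive step, so f_n = 2·4^n + 1 for all n ≥ 0.

f_n = 2·4^n + 1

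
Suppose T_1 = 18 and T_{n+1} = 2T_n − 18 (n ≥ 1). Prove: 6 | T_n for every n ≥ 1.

Base case: T_1 = 18 = 6·3, so 6 | T_1.
Assume 6 | T_r, so T_r = 6t for some integer t.
Then T_{r+1} = 2T_r − 18 = 2·(6t) − 18 = 6(2t − 3), so 6 | T_{r+1}.
So the property holds for r+1, and by induction 6 | T_n for all n ≥ 1.

6 | T_n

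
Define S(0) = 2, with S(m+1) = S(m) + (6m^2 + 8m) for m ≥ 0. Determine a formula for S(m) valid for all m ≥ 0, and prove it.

Claim: S(m) = 2m^3 + m^2 − 3m + 2.

Base case: S(0) = 2, and 2·0^3 + 0^2 − 3·0 + 2 = 2.
Assume S(j) = 2j^3 + j^2 − 3j + 2.
Then S(j+1) = S(j) + (6j^2 + 8j) = (2j^3 + j^2 − 3j + 2) + (6j^2 + 8j) = 2j^3 + 7j^2 + 5j + 2,
and 2·(j+1)^3 + (j+1)^2 − 3·(j+1) + 2 = 2j^3 + 7j^2 + 5j + 2.
Hence S(m) = 2m^3 + m^2 − 3m + 2 for every m ≥ 0, by induction.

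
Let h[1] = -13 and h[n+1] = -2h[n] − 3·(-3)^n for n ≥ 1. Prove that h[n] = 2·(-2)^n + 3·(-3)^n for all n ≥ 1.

Base case: h[1] = -13, and 2·(-2)^1 + 3·(-3)^1 = -4 − 9 = -13.
Assume h[j] = 2·(-2)^j + 3·(-3)^j for some j ≥ 1.
Then h[j+1] = -2h[j] − 3·(-3)^j = -2·(2·(-2)^j + 3·(-3)^j) − 3·(-3)^j = 2·(-2)^{j+1} − 6·(-3)^j − 3·(-3)^j = 2·(-2)^{j+1} − 9·(-3)^j = 2·(-2)^{j+1} + 3·(-3)^{j+1}.
This completes the inductive step, so h[n] = 2·(-2)^n + 3·(-3)^n for all n ≥ 1.

h[n] = 2·(-2)^n + 3·(-3)^n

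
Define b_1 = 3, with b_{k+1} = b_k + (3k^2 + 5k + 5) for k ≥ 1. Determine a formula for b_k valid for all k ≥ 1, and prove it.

Claim: b_k = k^3 + k^2 + 3k − 2.

Base case: b_1 = 3, and 1^3 + 1^2 + 3·1 − 2 = 3.
Assume b_m = m^3 + m^2 + 3m − 2.
Then b_{m+1} = b_m + (3m^2 + 5m + 5) = (m^3 + m^2 + 3m − 2) + (3m^2 + 5m + 5) = m^3 + 4m^2 + 8m + 3,
and (m+1)^3 + (m+1)^2 + 3·(m+1) − 2 = m^3 + 4m^2 + 8m + 3.
Hence b_k = k^3 + k^2 + 3k − 2 for every k ≥ 1, by induction.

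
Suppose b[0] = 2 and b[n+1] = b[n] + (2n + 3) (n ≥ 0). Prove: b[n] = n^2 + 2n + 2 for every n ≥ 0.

Base case: b[0] = 2, and 0^2 + 2·0 + 2 = 2.
Assume b[k] = k^2 + 2k + 2.
Then b[k+1] = b[k] + (2k + 3) = (k^2 + 2k + 2) + (2k + 3) = k^2 + 4k + 5,
and (k+1)^2 + 2·(k+1) + 2 = k^2 + 4k + 5.
By induction, b[n] = n^2 + 2n + 2 for all n ≥ 0.

b[n] = n^2 + 2n + 2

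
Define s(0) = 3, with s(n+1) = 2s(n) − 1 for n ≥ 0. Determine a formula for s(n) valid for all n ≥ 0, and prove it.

Claim: s(n) = 2^{n+1} + 1.

Base case: s(0) = 3, and 2^{0+1} + 1 = 2 + 1 = 3.
Assume s(k) = 2^{k+1} + 1 for some k ≥ 0.
Then s(k+1) = 2s(k) − 1 = 2·(2^{k+1} + 1) − 1 = 2^{k+2} + 2 − 1 = 2^{k+2} + 1.
By induction, s(n) = 2^{n+1} + 1 for all n ≥ 0.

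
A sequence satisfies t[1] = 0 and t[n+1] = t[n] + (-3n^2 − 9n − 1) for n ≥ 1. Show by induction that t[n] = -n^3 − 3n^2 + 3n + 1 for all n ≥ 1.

Base case: t[1] = 0, and -1^3 − 3·1^2 + 3·1 + 1 = 0.
Assume t[r] = -r^3 − 3r^2 + 3r + 1.
Then t[r+1] = t[r] + (-3r^2 − 9r − 1) = (-r^3 − 3r^2 + 3r + 1) + (-3r^2 − 9r − 1) = -r^3 − 6r^2 − 6r,
and -(r+1)^3 − 3·(r+1)^2 + 3·(r+1) + 1 = -r^3 − 6r^2 − 6r.
This completes the inductive step, so t[n] = -n^3 − 3n^2 + 3n + 1 for all n ≥ 1.

t[n] = -n^3 − 3n^2 + 3n + 1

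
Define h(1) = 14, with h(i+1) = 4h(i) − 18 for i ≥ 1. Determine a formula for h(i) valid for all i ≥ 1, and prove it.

Claim: h(i) = 2·4^i + 6.

Base case: h(1) = 14, and 2·4^1 + 6 = 8 + 6 = 14.
Assume h(k) = 2·4^k + 6 for some k ≥ 1.
Then h(k+1) = 4h(k) − 18 = 4·(2·4^k + 6) − 18 = 8·4^k + 24 − 18 = 2·4^{k+1} + 6.
This completes the inductive step, so h(i) = 2·4^i + 6 for all i ≥ 1.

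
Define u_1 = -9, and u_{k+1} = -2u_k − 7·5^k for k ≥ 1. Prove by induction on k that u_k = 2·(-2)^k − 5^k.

Base case: u_1 = -9, and 2·(-2)^1 − 5^1 = -4 − 5 = -9.
Assume u_r = 2·(-2)^r − 5^r for some r ≥ 1.
Then u_{r+1} = -2u_r − 7·5^r = -2·(2·(-2)^r − 5^r) − 7·5^r = 2·(-2)^{r+1} + 2·5^r − 7·5^r = 2·(-2)^{r+1} − 5·5^r = 2·(-2)^{r+1} − 5^{r+1}.
This completes the inductive step, so u_k = 2·(-2)^k − 5^k for all k ≥ 1.

u_k = 2·(-2)^k − 5^k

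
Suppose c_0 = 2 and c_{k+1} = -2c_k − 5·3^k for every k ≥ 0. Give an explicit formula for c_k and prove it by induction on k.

Claim: c_k = 3·(-2)^k − 3^k.

Base case: c_0 = 2, and 3·(-2)^0 − 3^0 = 3 − 1 = 2.
Assume c_m = 3·(-2)^m − 3^m for some m ≥ 0.
Then c_{m+1} = -2c_m − 5·3^m = -2·(3·(-2)^m − 3^m) − 5·3^m = 3·(-2)^{m+1} + 2·3^m − 5·3^m = 3·(-2)^{m+1} − 3·3^m = 3·(-2)^{m+1} − 3^{m+1}.
So the formula holds for m+1, and by induction c_k = 3·(-2)^k − 3^k for all k ≥ 0.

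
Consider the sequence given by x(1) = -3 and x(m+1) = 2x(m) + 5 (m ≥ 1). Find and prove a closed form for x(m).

Claim: x(m) = 2^m − 5.

Base case: x(1) = -3, and 2^1 − 5 = 2 − 5 = -3.
Assume x(j) = 2^j − 5 for some j ≥ 1.
Then x(j+1) = 2x(j) + 5 = 2·(2^j − 5) + 5 = 2^{j+1} − 10 + 5 = 2^{j+1} − 5.
So the formula holds for j+1, and by induction x(m) = 2^m − 5 for all m ≥ 1.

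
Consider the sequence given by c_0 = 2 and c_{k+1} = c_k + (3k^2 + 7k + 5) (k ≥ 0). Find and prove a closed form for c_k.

Claim: c_k = k^3 + 2k^2 + 2k + 2.

Base case: c_0 = 2, and 0^3 + 2·0^2 + 2·0 + 2 = 2.
Assume c_r = r^3 + 2r^2 + 2r + 2.
Then c_{r+1} = c_r + (3r^2 + 7r + 5) = (r^3 + 2r^2 + 2r + 2) + (3r^2 + 7r + 5) = r^3 + 5r^2 + 9r + 7,
and (r+1)^3 + 2·(r+1)^2 + 2·(r+1) + 2 = r^3 + 5r^2 + 9r + 7.
Hence c_k = k^3 + 2k^2 + 2k + 2 for every k ≥ 0, by induction.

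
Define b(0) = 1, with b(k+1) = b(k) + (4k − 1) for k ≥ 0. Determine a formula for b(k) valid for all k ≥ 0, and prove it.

Claim: b(k) = 2k^2 − 3k + 1.

Base case: b(0) = 1, and 2·0^2 − 3·0 + 1 = 1.
Assume b(r) = 2r^2 − 3r + 1.
Then b(r+1) = b(r) + (4r − 1) = (2r^2 − 3r + 1) + (4r − 1) = 2r^2 + r,
and 2·(r+1)^2 − 3·(r+1) + 1 = 2r^2 + r.
By induction, b(k) = 2k^2 − 3k + 1 for all k ≥ 0.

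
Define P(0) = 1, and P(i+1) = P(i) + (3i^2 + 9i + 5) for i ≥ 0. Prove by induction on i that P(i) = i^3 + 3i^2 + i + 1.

Base case: P(0) = 1, and 0^3 + 3·0^2 + 0 + 1 = 1.
Assume P(m) = m^3 + 3m^2 + m + 1.
Then P(m+1) = P(m) + (3m^2 + 9m + 5) = (m^3 + 3m^2 + m + 1) + (3m^2 + 9m + 5) = m^3 + 6m^2 + 10m + 6,
and (m+1)^3 + 3·(m+1)^2 + (m+1) + 1 = m^3 + 6m^2 + 10m + 6.
Hence P(i) = i^3 + 3i^2 + i + 1 for every i ≥ 0, by induction.

P(i) = i^3 + 3i^2 + i + 1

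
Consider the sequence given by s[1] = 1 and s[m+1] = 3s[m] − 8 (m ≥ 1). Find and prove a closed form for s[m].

Claim: s[m] = -3^m + 4.

Base case: s[1] = 1, and -3^1 + 4 = -3 + 4 = 1.
Assume s[k] = -3^k + 4 for some k ≥ 1.
Then s[k+1] = 3s[k] − 8 = 3·(-3^k + 4) − 8 = -3^{k+1} + 12 − 8 = -3^{k+1} + 4.
Hence s[m] = -3^m + 4 for every m ≥ 1, by induction.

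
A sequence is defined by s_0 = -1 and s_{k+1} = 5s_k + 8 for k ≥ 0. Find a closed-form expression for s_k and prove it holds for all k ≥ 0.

Claim: s_k = 5^k − 2.

Base case: s_0 = -1, and 5^0 − 2 = 1 − 2 = -1.
Assume s_j = 5^j − 2 for some j ≥ 0.
Then s_{j+1} = 5s_j + 8 = 5·(5^j − 2) + 8 = 5^{j+1} − 10 + 8 = 5^{j+1} − 2.
Hence s_k = 5^k − 2 for every k ≥ 0, by induction.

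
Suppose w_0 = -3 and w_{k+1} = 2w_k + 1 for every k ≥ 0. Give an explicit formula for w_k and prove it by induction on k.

Claim: w_k = -2^{k+1} − 1.

Base case: w_0 = -3, and -2^{0+1} − 1 = -2 − 1 = -3.
Assume w_j = -2^{j+1} − 1 for some j ≥ 0.
Then w_{j+1} = 2w_j + 1 = 2·(-2^{j+1} − 1) + 1 = -2^{j+2} − 2 + 1 = -2^{j+2} − 1.
Hence w_k = -2^{k+1} − 1 for every k ≥ 0, by induction.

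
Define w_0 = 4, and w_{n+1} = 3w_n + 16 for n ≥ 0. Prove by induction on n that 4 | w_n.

Base case: w_0 = 4 = 4·1, so 4 | w_0.
Assume 4 | w_r, so w_r = 4t for some integer t.
Then w_{r+1} = 3w_r + 16 = 3·(4t) + 16 = 4(3t + 4), so 4 | w_{r+1}.
Hence 4 | w_n for every n ≥ 0, by induction.

4 | w_n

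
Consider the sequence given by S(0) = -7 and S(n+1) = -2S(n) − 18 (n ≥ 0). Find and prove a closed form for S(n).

Claim: S(n) = -(-2)^n − 6.

Base case: S(0) = -7, and -(-2)^0 − 6 = -1 − 6 = -7.
Assume S(m) = -(-2)^m − 6 for some m ≥ 0.
Then S(m+1) = -2S(m) − 18 = -2·(-(-2)^m − 6) − 18 = 2·(-2)^m + 12 − 18 = -(-2)^{m+1} − 6.
By induction, S(n) = -(-2)^n − 6 for all n ≥ 0.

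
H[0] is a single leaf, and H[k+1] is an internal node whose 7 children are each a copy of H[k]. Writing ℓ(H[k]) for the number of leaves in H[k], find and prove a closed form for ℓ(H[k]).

Claim: ℓ(H[k]) = 7^k.

Base case: ℓ(H[0]) = 1, and 7^0 = 1.
Assume ℓ(H[r]) = 7^r.
Then ℓ(H[r+1]) = 7·ℓ(H[r]) = 7·7^r = 7^{r+1}.
This completes the inductive step, so ℓ(H[k]) = 7^k for all k ≥ 0.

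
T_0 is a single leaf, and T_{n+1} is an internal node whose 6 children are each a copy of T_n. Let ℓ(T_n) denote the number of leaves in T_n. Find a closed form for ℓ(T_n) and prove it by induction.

Claim: ℓ(T_n) = 6^n.

Base case: ℓ(T_0) = 1, and 6^0 = 1.
Assume ℓ(T_k) = 6^k.
Then ℓ(T_{k+1}) = 6·ℓ(T_k) = 6·6^k = 6^{k+1}.
By induction, ℓ(T_n) = 6^n for all n ≥ 0.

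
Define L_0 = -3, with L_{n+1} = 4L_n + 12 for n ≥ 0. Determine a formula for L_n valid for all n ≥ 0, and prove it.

Claim: L_n = 4^n − 4.

Base case: L_0 = -3, and 4^0 − 4 = 1 − 4 = -3.
Assume L_k = 4^k − 4 for some k ≥ 0.
Then L_{k+1} = 4L_k + 12 = 4·(4^k − 4) + 12 = 4^{k+1} − 16 + 12 = 4^{k+1} − 4.
By induction, L_n = 4^n − 4 for all n ≥ 0.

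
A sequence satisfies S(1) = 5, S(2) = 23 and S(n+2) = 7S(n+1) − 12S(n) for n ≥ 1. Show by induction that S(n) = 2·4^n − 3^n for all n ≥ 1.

Base cases: S(1) = 5 and 2·4^1 − 3^1 = 5; S(2) = 23 and 2·4^2 − 3^2 = 23.
Assume S(j) = 2·4^j − 3^j for all 1 ≤ j ≤ r, where r ≥ 2.
Then S(r+1) = 7S(r) − 12S(r−1) = 7·(2·4^r − 3^r) − 12·(2·4^{r−1} − 3^{r−1}) = 2·(7·4 − 12)4^{r−1} − (7·3 − 12)3^{r−1} = 32·4^{r−1} − 9·3^{r−1} = 2·4^{r+1} − 3^{r+1}.
So the formula holds for r+1, and by strong induction S(n) = 2·4^n − 3^n for all n ≥ 1.

S(n) = 2·4^n − 3^n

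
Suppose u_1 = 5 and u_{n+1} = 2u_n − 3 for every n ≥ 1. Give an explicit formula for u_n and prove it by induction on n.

Claim: u_n = 2^n + 3.

Base case: u_1 = 5, and 2^1 + 3 = 2 + 3 = 5.
Assume u_r = 2^r + 3 for some r ≥ 1.
Then u_{r+1} = 2u_r − 3 = 2·(2^r + 3) − 3 = 2^{r+1} + 6 − 3 = 2^{r+1} + 3.
So the formula holds for r+1, and by induction u_n = 2^n + 3 for all n ≥ 1.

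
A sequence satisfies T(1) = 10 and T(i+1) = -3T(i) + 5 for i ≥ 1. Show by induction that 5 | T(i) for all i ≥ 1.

Base case: T(1) = 10 = 5·2, so 5 | T(1).
Assume 5 | T(j), so T(j) = 5t for some integer t.
Then T(j+1) = -3T(j) + 5 = -3·(5t) + 5 = 5(-3t + 1), so 5 | T(j+1).
This completes the inductive step, so 5 | T(i) for all i ≥ 1.

5 | T(i)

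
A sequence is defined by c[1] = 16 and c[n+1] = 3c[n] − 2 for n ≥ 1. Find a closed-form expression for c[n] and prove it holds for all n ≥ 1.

Claim: c[n] = 5·3^n + 1.

Base case: c[1] = 16, and 5·3^1 + 1 = 15 + 1 = 16.
Assume c[j] = 5·3^j + 1 for some j ≥ 1.
Then c[j+1] = 3c[j] − 2 = 3·(5·3^j + 1) − 2 = 15·3^j + 3 − 2 = 5·3^{j+1} + 1.
So the formula holds for j+1, and by induction c[n] = 5·3^n + 1 for all n ≥ 1.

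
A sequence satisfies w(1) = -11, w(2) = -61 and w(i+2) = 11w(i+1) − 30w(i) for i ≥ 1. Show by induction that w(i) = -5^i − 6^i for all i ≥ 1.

Base cases: w(1) = -11 and -5^1 − 6^1 = -11; w(2) = -61 and -5^2 − 6^2 = -61.
Assume w(t) = -5^t − 6^t for all 1 ≤ t ≤ j, where j ≥ 2.
Then w(j+1) = 11w(j) − 30w(j−1) = 11·(-5^j − 6^j) − 30·(-5^{j−1} − 6^{j−1}) = -(11·5 − 30)5^{j−1} − (11·6 − 30)6^{j−1} = -25·5^{j−1} − 36·6^{j−1} = -5^{j+1} − 6^{j+1}.
So the formula holds for j+1, and by strong induction w(i) = -5^i − 6^i for all i ≥ 1.

w(i) = -5^i − 6^i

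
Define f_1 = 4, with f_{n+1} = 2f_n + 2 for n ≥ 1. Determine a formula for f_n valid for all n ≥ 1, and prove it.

Claim: f_n = 3·2^n − 2.

Base case: f_1 = 4, and 3·2^1 − 2 = 6 − 2 = 4.
Assume f_j = 3·2^j − 2 for some j ≥ 1.
Then f_{j+1} = 2f_j + 2 = 2·(3·2^j − 2) + 2 = 6·2^j − 4 + 2 = 3·2^{j+1} − 2.
By induction, f_n = 3·2^n − 2 for all n ≥ 1.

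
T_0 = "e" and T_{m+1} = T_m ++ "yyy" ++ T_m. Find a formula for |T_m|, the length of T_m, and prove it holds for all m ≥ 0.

Claim: |T_m| = 2^{m+2} − 3.

Base case: |T_0| = 1, and 2^{0+2} − 3 = 1.
Assume |T_k| = 2^{k+2} − 3.
Then |T_{k+1}| = |T_k| + 3 + |T_k| = 2|T_k| + 3 = 2(2^{k+2} − 3) + 3 = 2^{k+3} − 6 + 3 = 2^{k+3} − 3.
By induction, |T_m| = 2^{m+2} − 3 for all m ≥ 0.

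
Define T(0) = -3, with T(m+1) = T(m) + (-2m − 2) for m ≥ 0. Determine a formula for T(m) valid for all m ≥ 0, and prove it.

Claim: T(m) = -m^2 − m − 3.

Base case: T(0) = -3, and -0^2 − 0 − 3 = -3.
Assume T(k) = -k^2 − k − 3.
Then T(k+1) = T(k) + (-2k − 2) = (-k^2 − k − 3) + (-2k − 2) = -k^2 − 3k − 5,
and -(k+1)^2 − (k+1) − 3 = -k^2 − 3k − 5.
Hence T(m) = -m^2 − m − 3 for every m ≥ 0, by induction.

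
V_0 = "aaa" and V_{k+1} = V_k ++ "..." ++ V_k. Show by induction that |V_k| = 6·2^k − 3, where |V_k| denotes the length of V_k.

Base case: |V_0| = 3, and 6·2^0 − 3 = 3.
Assume |V_r| = 6·2^r − 3.
Then |V_{r+1}| = |V_r| + 3 + |V_r| = 2|V_r| + 3 = 2(6·2^r − 3) + 3 = 6·2^{r+1} − 6 + 3 = 6·2^{r+1} − 3.
Hence |V_k| = 6·2^k − 3 for every k ≥ 0, by induction.

|V_k| = 6·2^k − 3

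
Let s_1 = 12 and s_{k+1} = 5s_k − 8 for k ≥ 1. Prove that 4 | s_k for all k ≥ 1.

Base case: s_1 = 12 = 4·3, so 4 | s_1.
Assume 4 | s_j, so s_j = 4t for some integer t.
Then s_{j+1} = 5s_j − 8 = 5·(4t) − 8 = 4(5t − 2), so 4 | s_{j+1}.
By induction, 4 | s_k for all k ≥ 1.

4 | s_k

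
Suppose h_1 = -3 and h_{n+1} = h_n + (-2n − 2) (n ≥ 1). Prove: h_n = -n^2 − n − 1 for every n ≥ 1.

Base case: h_1 = -3, and -1^2 − 1 − 1 = -3.
Assume h_r = -r^2 − r − 1.
Then h_{r+1} = h_r + (-2r − 2) = (-r^2 − r − 1) + (-2r − 2) = -r^2 − 3r − 3,
and -(r+1)^2 − (r+1) − 1 = -r^2 − 3r − 3.
Hence h_n = -n^2 − n − 1 for every n ≥ 1, by induction.

h_n = -n^2 − n − 1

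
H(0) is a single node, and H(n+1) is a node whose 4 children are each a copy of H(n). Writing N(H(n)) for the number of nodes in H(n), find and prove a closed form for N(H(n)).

Claim: N(H(n)) = (4^{n+1} − 1)/3.

Base case: N(H(0)) = 1, and (4^{0+1} − 1)/3 = 1.
Assume N(H(k)) = (4^{k+1} − 1)/3.
Then N(H(k+1)) = 1 + 4N(H(k)) = 1 + 4·(4^{k+1} − 1)/3 = 1 + (4^{k+2} − 4)/3 = (3 + 4^{k+2} − 4)/3 = (4^{k+2} − 1)/3.
By induction, N(H(n)) = (4^{n+1} − 1)/3 for all n ≥ 0.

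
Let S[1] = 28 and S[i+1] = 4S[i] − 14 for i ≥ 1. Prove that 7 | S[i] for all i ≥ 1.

Base case: S[1] = 28 = 7·4, so 7 | S[1].
Assume 7 | S[k], so S[k] = 7t for some integer t.
Then S[k+1] = 4S[k] − 14 = 4·(7t) − 14 = 7(4t − 2), so 7 | S[k+1].
This completes the inductive step, so 7 | S[i] for all i ≥ 1.

7 | S[i]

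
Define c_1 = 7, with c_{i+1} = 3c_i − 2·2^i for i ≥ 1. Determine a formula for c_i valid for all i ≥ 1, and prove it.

Claim: c_i = 3^i + 2·2^i.

Base case: c_1 = 7, and 3^1 + 2·2^1 = 3 + 4 = 7.
Assume c_r = 3^r + 2·2^r for some r ≥ 1.
Then c_{r+1} = 3c_r − 2·2^r = 3·(3^r + 2·2^r) − 2·2^r = 3^{r+1} + 6·2^r − 2·2^r = 3^{r+1} + 4·2^r = 3^{r+1} + 2·2^{r+1}.
By induction, c_i = 3^i + 2·2^i for all i ≥ 1.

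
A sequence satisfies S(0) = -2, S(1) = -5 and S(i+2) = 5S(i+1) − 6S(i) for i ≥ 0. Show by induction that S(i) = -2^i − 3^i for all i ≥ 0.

Base cases: S(0) = -2 and -2^0 − 3^0 = -2; S(1) = -5 and -2^1 − 3^1 = -5.
Assume S(j) = -2^j − 3^j for all 0 ≤ j ≤ k, where k ≥ 1.
Then S(k+1) = 5S(k) − 6S(k−1) = 5·(-2^k − 3^k) − 6·(-2^{k−1} − 3^{k−1}) = -(5·2 − 6)2^{k−1} − (5·3 − 6)3^{k−1} = -4·2^{k−1} − 9·3^{k−1} = -2^{k+1} − 3^{k+1}.
By strong induction, S(i) = -2^i − 3^i for all i ≥ 0.

S(i) = -2^i − 3^i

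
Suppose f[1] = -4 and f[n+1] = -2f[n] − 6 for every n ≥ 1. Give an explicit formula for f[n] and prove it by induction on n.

Claim: f[n] = (-2)^n − 2.

Base case: f[1] = -4, and (-2)^1 − 2 = -2 − 2 = -4.
Assume f[m] = (-2)^m − 2 for some m ≥ 1.
Then f[m+1] = -2f[m] − 6 = -2·((-2)^m − 2) − 6 = -2·(-2)^m + 4 − 6 = (-2)^{m+1} − 2.
By induction, f[n] = (-2)^n − 2 for all n ≥ 1.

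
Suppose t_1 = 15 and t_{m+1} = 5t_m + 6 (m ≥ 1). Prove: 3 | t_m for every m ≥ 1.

Base case: t_1 = 15 = 3·5, so 3 | t_1.
Assume 3 | t_r, so t_r = 3s for some integer s.
Then t_{r+1} = 5t_r + 6 = 5·(3s) + 6 = 3(5s + 2), so 3 | t_{r+1}.
So the property holds for r+1, and by induction 3 | t_m for all m ≥ 1.

3 | t_m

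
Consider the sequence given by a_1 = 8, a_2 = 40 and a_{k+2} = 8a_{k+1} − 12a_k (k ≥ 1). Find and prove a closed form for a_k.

Claim: a_k = 2^k + 6^k.

Base cases: a_1 = 8 and 2^1 + 6^1 = 8; a_2 = 40 and 2^2 + 6^2 = 40.
Assume a_j = 2^j + 6^j for all 1 ≤ j ≤ r, where r ≥ 2.
Then a_{r+1} = 8a_r − 12a_{r−1} = 8·(2^r + 6^r) − 12·(2^{r−1} + 6^{r−1}) = (8·2 − 12)2^{r−1} + (8·6 − 12)6^{r−1} = 4·2^{r−1} + 36·6^{r−1} = 2^{r+1} + 6^{r+1}.
This completes the inductive step, so a_k = 2^k + 6^k for all k ≥ 1.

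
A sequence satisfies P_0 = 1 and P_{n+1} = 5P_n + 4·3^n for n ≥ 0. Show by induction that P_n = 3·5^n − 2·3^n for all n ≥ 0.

Base case: P_0 = 1, and 3·5^0 − 2·3^0 = 3 − 2 = 1.
Assume P_j = 3·5^j − 2·3^j for some j ≥ 0.
Then P_{j+1} = 5P_j + 4·3^j = 5·(3·5^j − 2·3^j) + 4·3^j = 3·5^{j+1} − 10·3^j + 4·3^j = 3·5^{j+1} − 6·3^j = 3·5^{j+1} − 2·3^{j+1}.
So the formula holds for j+1, and by induction P_n = 3·5^n − 2·3^n for all n ≥ 0.

P_n = 3·5^n − 2·3^n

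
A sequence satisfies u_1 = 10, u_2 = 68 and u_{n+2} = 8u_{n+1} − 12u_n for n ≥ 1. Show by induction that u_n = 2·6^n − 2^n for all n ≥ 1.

Base cases: u_1 = 10 and 2·6^1 − 2^1 = 10; u_2 = 68 and 2·6^2 − 2^2 = 68.
Assume u_j = 2·6^j − 2^j for all 1 ≤ j ≤ m, where m ≥ 2.
Then u_{m+1} = 8u_m − 12u_{m−1} = 8·(2·6^m − 2^m) − 12·(2·6^{m−1} − 2^{m−1}) = 2·(8·6 − 12)6^{m−1} − (8·2 − 12)2^{m−1} = 72·6^{m−1} − 4·2^{m−1} = 2·6^{m+1} − 2^{m+1}.
So the formula holds for m+1, and by strong induction u_n = 2·6^n − 2^n for all n ≥ 1.

u_n = 2·6^n − 2^n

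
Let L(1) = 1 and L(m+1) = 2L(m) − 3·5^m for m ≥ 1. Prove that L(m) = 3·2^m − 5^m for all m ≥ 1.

Base case: L(1) = 1, and 3·2^1 − 5^1 = 6 − 5 = 1.
Assume L(k) = 3·2^k − 5^k for some k ≥ 1.
Then L(k+1) = 2L(k) − 3·5^k = 2·(3·2^k − 5^k) − 3·5^k = 3·2^{k+1} − 2·5^k − 3·5^k = 3·2^{k+1} − 5·5^k = 3·2^{k+1} − 5^{k+1}.
By induction, L(m) = 3·2^m − 5^m for all m ≥ 1.

L(m) = 3·2^m − 5^m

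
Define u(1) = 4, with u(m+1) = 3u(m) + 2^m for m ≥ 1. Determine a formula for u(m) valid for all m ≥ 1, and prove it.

Claim: u(m) = 2·3^m − 2^m.

Base case: u(1) = 4, and 2·3^1 − 2^1 = 6 − 2 = 4.
Assume u(r) = 2·3^r − 2^r for some r ≥ 1.
Then u(r+1) = 3u(r) + 2^r = 3·(2·3^r − 2^r) + 2^r = 2·3^{r+1} − 3·2^r + 2^r = 2·3^{r+1} − 2·2^r = 2·3^{r+1} − 2^{r+1}.
This completes the inductive step, so u(m) = 2·3^m − 2^m for all m ≥ 1.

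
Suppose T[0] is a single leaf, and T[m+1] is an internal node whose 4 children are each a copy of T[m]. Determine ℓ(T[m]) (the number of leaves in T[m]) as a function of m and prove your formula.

Claim: ℓ(T[m]) = 4^m.

Base case: ℓ(T[0]) = 1, and 4^0 = 1.
Assume ℓ(T[j]) = 4^j.
Then ℓ(T[j+1]) = 4·ℓ(T[j]) = 4·4^j = 4^{j+1}.
So the formula holds for j+1, and by induction ℓ(T[m]) = 4^m for all m ≥ 0.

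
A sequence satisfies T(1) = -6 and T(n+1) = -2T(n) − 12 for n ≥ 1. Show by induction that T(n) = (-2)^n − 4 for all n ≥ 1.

Base case: T(1) = -6, and (-2)^1 − 4 = -2 − 4 = -6.
Assume T(k) = (-2)^k − 4 for some k ≥ 1.
Then T(k+1) = -2T(k) − 12 = -2·((-2)^k − 4) − 12 = -2·(-2)^k + 8 − 12 = (-2)^{k+1} − 4.
So the formula holds for k+1, and by induction T(n) = (-2)^n − 4 for all n ≥ 1.

T(n) = (-2)^n − 4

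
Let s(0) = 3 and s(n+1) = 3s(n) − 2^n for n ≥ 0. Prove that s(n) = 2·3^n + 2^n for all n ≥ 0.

Base case: s(0) = 3, and 2·3^0 + 2^0 = 2 + 1 = 3.
Assume s(m) = 2·3^m + 2^m for some m ≥ 0.
Then s(m+1) = 3s(m) − 2^m = 3·(2·3^m + 2^m) − 2^m = 2·3^{m+1} + 3·2^m − 2^m = 2·3^{m+1} + 2·2^m = 2·3^{m+1} + 2^{m+1}.
By induction, s(n) = 2·3^n + 2^n for all n ≥ 0.

s(n) = 2·3^n + 2^n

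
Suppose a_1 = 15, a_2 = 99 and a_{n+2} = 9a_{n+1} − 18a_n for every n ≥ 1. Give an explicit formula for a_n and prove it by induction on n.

Claim: a_n = 3·6^n − 3^n.

Base cases: a_1 = 15 and 3·6^1 − 3^1 = 15; a_2 = 99 and 3·6^2 − 3^2 = 99.
Assume a_j = 3·6^j − 3^j for all 1 ≤ j ≤ r, where r ≥ 2.
Then a_{r+1} = 9a_r − 18a_{r−1} = 9·(3·6^r − 3^r) − 18·(3·6^{r−1} − 3^{r−1}) = 3·(9·6 − 18)6^{r−1} − (9·3 − 18)3^{r−1} = 108·6^{r−1} − 9·3^{r−1} = 3·6^{r+1} − 3^{r+1}.
Hence a_n = 3·6^n − 3^n for every n ≥ 1, by strong induction.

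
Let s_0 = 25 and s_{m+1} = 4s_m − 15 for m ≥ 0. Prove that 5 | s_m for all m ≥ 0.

Base case: s_0 = 25 = 5·5, so 5 | s_0.
Assume 5 | s_k, so s_k = 5t for some integer t.
Then s_{k+1} = 4s_k − 15 = 4·(5t) − 15 = 5(4t − 3), so 5 | s_{k+1}.
So the property holds for k+1, and by induction 5 | s_m for all m ≥ 0.

5 | s_m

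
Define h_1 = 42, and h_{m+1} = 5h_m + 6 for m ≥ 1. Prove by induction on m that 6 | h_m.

Base case: h_1 = 42 = 6·7, so 6 | h_1.
Assume 6 | h_k, so h_k = 6t for some integer t.
Then h_{k+1} = 5h_k + 6 = 5·(6t) + 6 = 6(5t + 1), so 6 | h_{k+1}.
Hence 6 | h_m for every m ≥ 1, by induction.

6 | h_m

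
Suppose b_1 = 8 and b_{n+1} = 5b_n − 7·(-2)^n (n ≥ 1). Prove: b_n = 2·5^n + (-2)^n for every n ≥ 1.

Base case: b_1 = 8, and 2·5^1 + (-2)^1 = 10 − 2 = 8.
Assume b_j = 2·5^j + (-2)^j for some j ≥ 1.
Then b_{j+1} = 5b_j − 7·(-2)^j = 5·(2·5^j + (-2)^j) − 7·(-2)^j = 2·5^{j+1} + 5·(-2)^j − 7·(-2)^j = 2·5^{j+1} − 2·(-2)^j = 2·5^{j+1} + (-2)^{j+1}.
So the formula holds for j+1, and by induction b_n = 2·5^n + (-2)^n for all n ≥ 1.

b_n = 2·5^n + (-2)^n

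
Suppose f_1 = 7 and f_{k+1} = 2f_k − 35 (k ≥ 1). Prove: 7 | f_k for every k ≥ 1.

Base case: f_1 = 7 = 7·1, so 7 | f_1.
Assume 7 | f_m, so f_m = 7t for some integer t.
Then f_{m+1} = 2f_m − 35 = 2·(7t) − 35 = 7(2t − 5), so 7 | f_{m+1}.
Hence 7 | f_k for every k ≥ 1, by induction.

7 | f_k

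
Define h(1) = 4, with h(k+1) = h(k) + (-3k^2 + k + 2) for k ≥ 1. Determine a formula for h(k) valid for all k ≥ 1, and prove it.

Claim: h(k) = -k^3 + 2k^2 + k + 2.

Base case: h(1) = 4, and -1^3 + 2·1^2 + 1 + 2 = 4.
Assume h(r) = -r^3 + 2r^2 + r + 2.
Then h(r+1) = h(r) + (-3r^2 + r + 2) = (-r^3 + 2r^2 + r + 2) + (-3r^2 + r + 2) = -r^3 − r^2 + 2r + 4,
and -(r+1)^3 + 2·(r+1)^2 + (r+1) + 2 = -r^3 − r^2 + 2r + 4.
Hence h(k) = -k^3 + 2k^2 + k + 2 for every k ≥ 1, by induction.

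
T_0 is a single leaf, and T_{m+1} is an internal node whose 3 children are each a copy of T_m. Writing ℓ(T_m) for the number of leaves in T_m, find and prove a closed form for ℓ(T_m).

Claim: ℓ(T_m) = 3^m.

Base case: ℓ(T_0) = 1, and 3^0 = 1.
Assume ℓ(T_j) = 3^j.
Then ℓ(T_{j+1}) = 3·ℓ(T_j) = 3·3^j = 3^{j+1}.
So the formula holds for j+1, and by induction ℓ(T_m) = 3^m for all m ≥ 0.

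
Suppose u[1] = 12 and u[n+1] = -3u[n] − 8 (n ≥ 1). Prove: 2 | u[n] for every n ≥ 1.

Base case: u[1] = 12 = 2·6, so 2 | u[1].
Assume 2 | u[r], so u[r] = 2t for some integer t.
Then u[r+1] = -3u[r] − 8 = -3·(2t) − 8 = 2(-3t − 4), so 2 | u[r+1].
So the property holds for r+1, and by induction 2 | u[n] for all n ≥ 1.

2 | u[n]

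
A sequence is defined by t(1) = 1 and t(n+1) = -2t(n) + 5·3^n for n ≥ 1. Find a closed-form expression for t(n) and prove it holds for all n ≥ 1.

Claim: t(n) = (-2)^n + 3^n.

Base case: t(1) = 1, and (-2)^1 + 3^1 = -2 + 3 = 1.
Assume t(k) = (-2)^k + 3^k for some k ≥ 1.
Then t(k+1) = -2t(k) + 5·3^k = -2·((-2)^k + 3^k) + 5·3^k = (-2)^{k+1} − 2·3^k + 5·3^k = (-2)^{k+1} + 3·3^k = (-2)^{k+1} + 3^{k+1}.
So the formula holds for k+1, and by induction t(n) = (-2)^n + 3^n for all n ≥ 1.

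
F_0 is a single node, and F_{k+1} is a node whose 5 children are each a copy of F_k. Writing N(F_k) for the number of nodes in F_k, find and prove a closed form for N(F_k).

Claim: N(F_k) = (5^{k+1} − 1)/4.

Base case: N(F_0) = 1, and (5^{0+1} − 1)/4 = 1.
Assume N(F_j) = (5^{j+1} − 1)/4.
Then N(F_{j+1}) = 1 + 5N(F_j) = 1 + 5·(5^{j+1} − 1)/4 = 1 + (5^{j+2} − 5)/4 = (4 + 5^{j+2} − 5)/4 = (5^{j+2} − 1)/4.
So the formula holds for j+1, and by induction N(F_k) = (5^{k+1} − 1)/4 for all k ≥ 0.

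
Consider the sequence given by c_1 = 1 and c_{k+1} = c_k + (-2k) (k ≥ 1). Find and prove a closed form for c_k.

Claim: c_k = -k^2 + k + 1.

Base case: c_1 = 1, and -1^2 + 1 + 1 = 1.
Assume c_j = -j^2 + j + 1.
Then c_{j+1} = c_j + (-2j) = (-j^2 + j + 1) + (-2j) = -j^2 − j + 1,
and -(j+1)^2 + (j+1) + 1 = -j^2 − j + 1.
Hence c_k = -k^2 + k + 1 for every k ≥ 1, by induction.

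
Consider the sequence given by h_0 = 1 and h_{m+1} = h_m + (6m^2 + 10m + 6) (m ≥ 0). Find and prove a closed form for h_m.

Claim: h_m = 2m^3 + 2m^2 + 2m + 1.

Base case: h_0 = 1, and 2·0^3 + 2·0^2 + 2·0 + 1 = 1.
Assume h_r = 2r^3 + 2r^2 + 2r + 1.
Then h_{r+1} = h_r + (6r^2 + 10r + 6) = (2r^3 + 2r^2 + 2r + 1) + (6r^2 + 10r + 6) = 2r^3 + 8r^2 + 12r + 7,
and 2·(r+1)^3 + 2·(r+1)^2 + 2·(r+1) + 1 = 2r^3 + 8r^2 + 12r + 7.
By induction, h_m = 2m^3 + 2m^2 + 2m + 1 for all m ≥ 0.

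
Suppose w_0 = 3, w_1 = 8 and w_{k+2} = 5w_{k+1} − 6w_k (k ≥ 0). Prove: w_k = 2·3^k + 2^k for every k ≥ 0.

Base cases: w_0 = 3 and 2·3^0 + 2^0 = 3; w_1 = 8 and 2·3^1 + 2^1 = 8.
Assume w_j = 2·3^j + 2^j for all 0 ≤ j ≤ r, where r ≥ 1.
Then w_{r+1} = 5w_r − 6w_{r−1} = 5·(2·3^r + 2^r) − 6·(2·3^{r−1} + 2^{r−1}) = 2·(5·3 − 6)3^{r−1} + (5·2 − 6)2^{r−1} = 18·3^{r−1} + 4·2^{r−1} = 2·3^{r+1} + 2^{r+1}.
Hence w_k = 2·3^k + 2^k for every k ≥ 0, by strong induction.

w_k = 2·3^k + 2^k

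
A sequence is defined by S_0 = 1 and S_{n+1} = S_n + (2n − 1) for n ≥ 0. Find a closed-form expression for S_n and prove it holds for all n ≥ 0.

Claim: S_n = n^2 − 2n + 1.

Base case: S_0 = 1, and 0^2 − 2·0 + 1 = 1.
Assume S_j = j^2 − 2j + 1.
Then S_{j+1} = S_j + (2j − 1) = (j^2 − 2j + 1) + (2j − 1) = j^2,
and (j+1)^2 − 2·(j+1) + 1 = j^2.
By induction, S_n = n^2 − 2n + 1 for all n ≥ 0.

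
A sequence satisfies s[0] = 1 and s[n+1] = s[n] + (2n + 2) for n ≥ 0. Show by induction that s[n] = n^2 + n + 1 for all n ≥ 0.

Base case: s[0] = 1, and 0^2 + 0 + 1 = 1.
Assume s[j] = j^2 + j + 1.
Then s[j+1] = s[j] + (2j + 2) = (j^2 + j + 1) + (2j + 2) = j^2 + 3j + 3,
and (j+1)^2 + (j+1) + 1 = j^2 + 3j + 3.
Hence s[n] = n^2 + n + 1 for every n ≥ 0, by induction.

s[n] = n^2 + n + 1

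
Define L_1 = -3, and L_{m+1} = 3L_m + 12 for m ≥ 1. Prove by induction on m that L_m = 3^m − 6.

Base case: L_1 = -3, and 3^1 − 6 = 3 − 6 = -3.
Assume L_j = 3^j − 6 for some j ≥ 1.
Then L_{j+1} = 3L_j + 12 = 3·(3^j − 6) + 12 = 3^{j+1} − 18 + 12 = 3^{j+1} − 6.
So the formula holds for j+1, and by induction L_m = 3^m − 6 for all m ≥ 1.

L_m = 3^m − 6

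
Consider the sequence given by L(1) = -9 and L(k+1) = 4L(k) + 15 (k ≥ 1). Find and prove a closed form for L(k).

Claim: L(k) = -4^k − 5.

Base case: L(1) = -9, and -4^1 − 5 = -4 − 5 = -9.
Assume L(j) = -4^j − 5 for some j ≥ 1.
Then L(j+1) = 4L(j) + 15 = 4·(-4^j − 5) + 15 = -4^{j+1} − 20 + 15 = -4^{j+1} − 5.
This completes the inductive step, so L(k) = -4^k − 5 for all k ≥ 1.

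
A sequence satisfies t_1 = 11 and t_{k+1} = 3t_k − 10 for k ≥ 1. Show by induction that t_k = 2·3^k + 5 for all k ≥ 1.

Base case: t_1 = 11, and 2·3^1 + 5 = 6 + 5 = 11.
Assume t_j = 2·3^j + 5 for some j ≥ 1.
Then t_{j+1} = 3t_j − 10 = 3·(2·3^j + 5) − 10 = 6·3^j + 15 − 10 = 2·3^{j+1} + 5.
This completes the inductive step, so t_k = 2·3^k + 5 for all k ≥ 1.

t_k = 2·3^k + 5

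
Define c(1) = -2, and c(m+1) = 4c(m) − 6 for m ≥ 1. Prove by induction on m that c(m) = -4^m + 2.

Base case: c(1) = -2, and -4^1 + 2 = -4 + 2 = -2.
Assume c(j) = -4^j + 2 for some j ≥ 1.
Then c(j+1) = 4c(j) − 6 = 4·(-4^j + 2) − 6 = -4^{j+1} + 8 − 6 = -4^{j+1} + 2.
So the formula holds for j+1, and by induction c(m) = -4^m + 2 for all m ≥ 1.

c(m) = -4^m + 2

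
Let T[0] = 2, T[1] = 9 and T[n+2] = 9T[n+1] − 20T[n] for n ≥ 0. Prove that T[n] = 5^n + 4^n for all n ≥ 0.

Base cases: T[0] = 2 and 5^0 + 4^0 = 2; T[1] = 9 and 5^1 + 4^1 = 9.
Assume T[j] = 5^j + 4^j for all 0 ≤ j ≤ k, where k ≥ 1.
Then T[k+1] = 9T[k] − 20T[k−1] = 9·(5^k + 4^k) − 20·(5^{k−1} + 4^{k−1}) = (9·5 − 20)5^{k−1} + (9·4 − 20)4^{k−1} = 25·5^{k−1} + 16·4^{k−1} = 5^{k+1} + 4^{k+1}.
By strong induction, T[n] = 5^n + 4^n for all n ≥ 0.

T[n] = 5^n + 4^n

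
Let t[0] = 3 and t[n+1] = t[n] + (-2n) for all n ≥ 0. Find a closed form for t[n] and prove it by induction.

Claim: t[n] = -n^2 + n + 3.

Base case: t[0] = 3, and -0^2 + 0 + 3 = 3.
Assume t[j] = -j^2 + j + 3.
Then t[j+1] = t[j] + (-2j) = (-j^2 + j + 3) + (-2j) = -j^2 − j + 3,
and -(j+1)^2 + (j+1) + 3 = -j^2 − j + 3.
This completes the inductive step, so t[n] = -n^2 + n + 3 for all n ≥ 0.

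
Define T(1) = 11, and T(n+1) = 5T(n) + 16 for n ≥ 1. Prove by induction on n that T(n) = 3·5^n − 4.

Base case: T(1) = 11, and 3·5^1 − 4 = 15 − 4 = 11.
Assume T(r) = 3·5^r − 4 for some r ≥ 1.
Then T(r+1) = 5T(r) + 16 = 5·(3·5^r − 4) + 16 = 15·5^r − 20 + 16 = 3·5^{r+1} − 4.
By induction, T(n) = 3·5^n − 4 for all n ≥ 1.

T(n) = 3·5^n − 4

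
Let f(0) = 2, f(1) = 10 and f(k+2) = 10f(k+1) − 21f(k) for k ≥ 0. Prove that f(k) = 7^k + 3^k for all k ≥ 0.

Base cases: f(0) = 2 and 7^0 + 3^0 = 2; f(1) = 10 and 7^1 + 3^1 = 10.
Assume f(j) = 7^j + 3^j for all 0 ≤ j ≤ r, where r ≥ 1.
Then f(r+1) = 10f(r) − 21f(r−1) = 10·(7^r + 3^r) − 21·(7^{r−1} + 3^{r−1}) = (10·7 − 21)7^{r−1} + (10·3 − 21)3^{r−1} = 49·7^{r−1} + 9·3^{r−1} = 7^{r+1} + 3^{r+1}.
Hence f(k) = 7^k + 3^k for every k ≥ 0, by strong induction.

f(k) = 7^k + 3^k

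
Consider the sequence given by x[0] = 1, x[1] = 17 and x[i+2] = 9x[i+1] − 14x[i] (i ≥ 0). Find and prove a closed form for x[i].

Claim: x[i] = 3·7^i − 2·2^i.

Base cases: x[0] = 1 and 3·7^0 − 2·2^0 = 1; x[1] = 17 and 3·7^1 − 2·2^1 = 17.
Assume x[t] = 3·7^t − 2·2^t for all 0 ≤ t ≤ j, where j ≥ 1.
Then x[j+1] = 9x[j] − 14x[j−1] = 9·(3·7^j − 2·2^j) − 14·(3·7^{j−1} − 2·2^{j−1}) = 3·(9·7 − 14)7^{j−1} − 2·(9·2 − 14)2^{j−1} = 147·7^{j−1} − 8·2^{j−1} = 3·7^{j+1} − 2·2^{j+1}.
By strong induction, x[i] = 3·7^i − 2·2^i for all i ≥ 0.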